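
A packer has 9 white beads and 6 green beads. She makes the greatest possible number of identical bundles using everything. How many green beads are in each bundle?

Number of bundles = gcd(9, 6).
9 = 3^2
6 = 2 × 3
gcd(9, 6) = 3.
green beads per bundle = 6 / 3 = 2.

2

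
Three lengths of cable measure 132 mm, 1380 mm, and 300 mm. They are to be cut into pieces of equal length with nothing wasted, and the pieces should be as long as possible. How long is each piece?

12 mm

The greatest length dividing all of 132, 1380, and 300 is their gcd.
132 = 2^2 × 3 × 11
1380 = 2^2 × 3 × 5 × 23
300 = 2^2 × 3 × 5^2
gcd(132, 1380, 300) = 2^2 × 3 = 12.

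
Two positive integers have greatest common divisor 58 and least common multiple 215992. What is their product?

12527536

For any two positive integers, gcd × lcm = product = 58 × 215992 = 12527536.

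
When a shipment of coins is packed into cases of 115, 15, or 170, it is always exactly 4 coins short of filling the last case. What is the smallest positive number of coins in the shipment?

11726

Being 4 short of a full case of size k means N ≡ −4 (mod k), i.e. N + 4 is a multiple of each size.
115 = 5 × 23
15 = 3 × 5
170 = 2 × 5 × 17
LCM(115, 15, 170) = 2 × 3 × 5 × 17 × 23 = 11730.
Smallest positive N is 11730 − 4 = 11726.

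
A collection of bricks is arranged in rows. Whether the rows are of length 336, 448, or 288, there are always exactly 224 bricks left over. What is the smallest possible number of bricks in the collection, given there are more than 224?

4256

N − 224 must be a common multiple of 336, 448, and 288.
336 = 2^4 × 3 × 7
448 = 2^6 × 7
288 = 2^5 × 3^2
LCM(336, 448, 288) = 2^6 × 3^2 × 7 = 4032.
Smallest N > 224 is LCM + 224 = 4032 + 224 = 4256.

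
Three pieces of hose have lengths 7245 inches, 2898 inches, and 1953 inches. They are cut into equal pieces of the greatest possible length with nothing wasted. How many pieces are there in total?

Piece length = gcd(7245, 2898, 1953).
7245 = 3^2 × 5 × 7 × 23
2898 = 2 × 3^2 × 7 × 23
1953 = 3^2 × 7 × 31
gcd(7245, 2898, 1953) = 3^2 × 7 = 63.
Total pieces = 7245/63 + 2898/63 + 1953/63 = 115 + 46 + 31 = 192.

192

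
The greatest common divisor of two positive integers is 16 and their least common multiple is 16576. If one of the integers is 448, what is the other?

For two integers, gcd × lcm = product, so the other is (16 × 16576) / 448 = 265216 / 448 = 592.

592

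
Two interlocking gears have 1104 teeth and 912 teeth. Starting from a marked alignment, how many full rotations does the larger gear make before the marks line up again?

19 rotations

The first common completion time is the LCM of the periods.
1104 = 2^4 × 3 × 23
912 = 2^4 × 3 × 19
LCM(1104, 912) = 2^4 × 3 × 19 × 23 = 20976.
Rotations for period 1104: 20976 / 1104 = 19.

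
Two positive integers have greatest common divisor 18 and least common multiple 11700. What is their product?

For any two positive integers, gcd × lcm = product = 18 × 11700 = 210600.

210600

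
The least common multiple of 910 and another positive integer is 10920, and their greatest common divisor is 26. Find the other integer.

312

gcd × lcm = product of the two integers, so the other integer is (26 × 10920) / 910 = 312.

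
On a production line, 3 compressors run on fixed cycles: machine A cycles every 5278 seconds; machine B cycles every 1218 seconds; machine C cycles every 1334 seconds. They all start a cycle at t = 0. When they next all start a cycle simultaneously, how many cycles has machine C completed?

273 cycles

They are all back at their starting positions together after one LCM of the periods.
5278 = 2 × 7 × 13 × 29
1218 = 2 × 3 × 7 × 29
1334 = 2 × 23 × 29
LCM(5278, 1218, 1334) = 2 × 3 × 7 × 13 × 23 × 29 = 364182.
Cycles for period 1334: 364182 / 1334 = 273.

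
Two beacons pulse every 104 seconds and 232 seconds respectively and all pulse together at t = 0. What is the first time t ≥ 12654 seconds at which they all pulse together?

15080 seconds

Joint pulses occur at multiples of LCM(104, 232).
104 = 2^3 × 13
232 = 2^3 × 29
LCM(104, 232) = 2^3 × 13 × 29 = 3016.
Smallest multiple of 3016 that is ≥ 12654: ⌈12654/3016⌉ × 3016 = 5 × 3016 = 15080.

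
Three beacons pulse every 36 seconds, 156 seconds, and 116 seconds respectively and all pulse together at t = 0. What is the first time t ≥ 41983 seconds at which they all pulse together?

Joint pulses occur at multiples of LCM(36, 156, 116).
36 = 2^2 × 3^2
156 = 2^2 × 3 × 13
116 = 2^2 × 29
LCM(36, 156, 116) = 2^2 × 3^2 × 13 × 29 = 13572.
Smallest multiple of 13572 that is ≥ 41983: ⌈41983/13572⌉ × 13572 = 4 × 13572 = 54288.

54288 seconds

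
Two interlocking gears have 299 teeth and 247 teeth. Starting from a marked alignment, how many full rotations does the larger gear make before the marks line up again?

All finish a whole number of cycles simultaneously at t = LCM of the periods.
299 = 13 × 23
247 = 13 × 19
LCM(299, 247) = 13 × 19 × 23 = 5681.
Rotations for period 299: 5681 / 299 = 19.

19 rotations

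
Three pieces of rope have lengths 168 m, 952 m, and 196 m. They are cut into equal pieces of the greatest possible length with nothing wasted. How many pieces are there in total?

47

Piece length = gcd(168, 952, 196).
168 = 2^3 × 3 × 7
952 = 2^3 × 7 × 17
196 = 2^2 × 7^2
gcd(168, 952, 196) = 2^2 × 7 = 28.
Total pieces = 168/28 + 952/28 + 196/28 = 6 + 34 + 7 = 47.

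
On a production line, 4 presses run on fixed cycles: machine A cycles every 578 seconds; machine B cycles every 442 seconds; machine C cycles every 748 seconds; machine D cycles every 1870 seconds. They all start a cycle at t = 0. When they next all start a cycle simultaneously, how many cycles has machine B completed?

1870 cycles

All finish a whole number of cycles simultaneously at t = LCM of the periods.
578 = 2 × 17^2
442 = 2 × 13 × 17
748 = 2^2 × 11 × 17
1870 = 2 × 5 × 11 × 17
LCM(578, 442, 748, 1870) = 2^2 × 5 × 11 × 13 × 17^2 = 826540.
Cycles for period 442: 826540 / 442 = 1870.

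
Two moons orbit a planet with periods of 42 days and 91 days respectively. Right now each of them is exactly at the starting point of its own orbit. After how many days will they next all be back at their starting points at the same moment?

546 days

They coincide at every common multiple of the periods; the first is the LCM.
42 = 2 × 3 × 7
91 = 7 × 13
LCM(42, 91) = 2 × 3 × 7 × 13 = 546.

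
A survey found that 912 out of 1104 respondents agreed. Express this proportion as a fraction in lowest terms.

912 = 2^4 × 3 × 19
1104 = 2^4 × 3 × 23
gcd(912, 1104) = 2^4 × 3 = 48.
Divide numerator and denominator by 48: 912/1104 = 19/23.

19/23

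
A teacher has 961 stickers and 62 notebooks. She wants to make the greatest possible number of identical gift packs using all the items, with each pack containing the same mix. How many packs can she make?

The pack count must divide each quantity, so the greatest is gcd(961, 62).
961 = 31^2
62 = 2 × 31
gcd(961, 62) = 31.

31 packs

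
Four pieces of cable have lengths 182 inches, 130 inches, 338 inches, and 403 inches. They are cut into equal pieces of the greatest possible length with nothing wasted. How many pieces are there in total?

81

Piece length = gcd(182, 130, 338, 403).
182 = 2 × 7 × 13
130 = 2 × 5 × 13
338 = 2 × 13^2
403 = 13 × 31
gcd(182, 130, 338, 403) = 13.
Total pieces = 182/13 + 130/13 + 338/13 + 403/13 = 14 + 10 + 26 + 31 = 81.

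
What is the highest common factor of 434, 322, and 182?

434 = 2 × 7 × 31
322 = 2 × 7 × 23
182 = 2 × 7 × 13
gcd(434, 322, 182) = 2 × 7 = 14.

14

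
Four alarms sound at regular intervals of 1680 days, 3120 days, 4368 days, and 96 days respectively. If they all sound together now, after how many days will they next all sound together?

43680 days

We need the least common multiple of the intervals.
1680 = 2^4 × 3 × 5 × 7
3120 = 2^4 × 3 × 5 × 13
4368 = 2^4 × 3 × 7 × 13
96 = 2^5 × 3
LCM(1680, 3120, 4368, 96) = 2^5 × 3 × 5 × 7 × 13 = 43680.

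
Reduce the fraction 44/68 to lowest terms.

11/17

44 = 2^2 × 11
68 = 2^2 × 17
gcd(44, 68) = 2^2 = 4.
Divide numerator and denominator by 4: 44/68 = 11/17.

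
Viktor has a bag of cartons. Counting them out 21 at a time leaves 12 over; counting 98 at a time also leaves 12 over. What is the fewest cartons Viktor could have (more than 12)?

306

N − 12 must be a common multiple of 21 and 98.
21 = 3 × 7
98 = 2 × 7^2
LCM(21, 98) = 2 × 3 × 7^2 = 294.
Smallest N > 12 is LCM + 12 = 294 + 12 = 306.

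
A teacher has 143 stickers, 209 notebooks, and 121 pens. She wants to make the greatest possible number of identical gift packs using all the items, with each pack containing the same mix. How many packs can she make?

11 packs

The pack count must divide each quantity, so the greatest is gcd(143, 209, 121).
143 = 11 × 13
209 = 11 × 19
121 = 11^2
gcd(143, 209, 121) = 11.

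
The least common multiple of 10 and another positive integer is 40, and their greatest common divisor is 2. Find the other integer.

gcd × lcm = product of the two integers, so the other integer is (2 × 40) / 10 = 8.

8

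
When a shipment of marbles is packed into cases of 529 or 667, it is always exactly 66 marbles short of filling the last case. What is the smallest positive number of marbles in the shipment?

15275

Being 66 short of a full case of size k means N ≡ −66 (mod k), i.e. N + 66 is a multiple of each size.
529 = 23^2
667 = 23 × 29
LCM(529, 667) = 23^2 × 29 = 15341.
Smallest positive N is 15341 − 66 = 15275.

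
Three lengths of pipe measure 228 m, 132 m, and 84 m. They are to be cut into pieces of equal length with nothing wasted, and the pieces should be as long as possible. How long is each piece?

Each piece length must divide every original length, so the longest possible is gcd(228, 132, 84).
228 = 2^2 × 3 × 19
132 = 2^2 × 3 × 11
84 = 2^2 × 3 × 7
gcd(228, 132, 84) = 2^2 × 3 = 12.

12 m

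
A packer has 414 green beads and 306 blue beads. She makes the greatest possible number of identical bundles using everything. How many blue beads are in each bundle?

Number of bundles = gcd(414, 306).
414 = 2 × 3^2 × 23
306 = 2 × 3^2 × 17
gcd(414, 306) = 2 × 3^2 = 18.
blue beads per bundle = 306 / 18 = 17.

17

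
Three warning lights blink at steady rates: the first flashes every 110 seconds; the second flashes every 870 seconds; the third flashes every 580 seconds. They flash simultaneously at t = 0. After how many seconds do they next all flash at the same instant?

19140 seconds

The first simultaneous occurrence is after LCM of the individual periods.
110 = 2 × 5 × 11
870 = 2 × 3 × 5 × 29
580 = 2^2 × 5 × 29
LCM(110, 870, 580) = 2^2 × 3 × 5 × 11 × 29 = 19140.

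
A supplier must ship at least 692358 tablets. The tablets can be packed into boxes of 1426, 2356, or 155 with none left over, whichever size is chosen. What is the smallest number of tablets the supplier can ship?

The number of tablets must be a common multiple of 1426, 2356, and 155, so a multiple of their LCM.
1426 = 2 × 23 × 31
2356 = 2^2 × 19 × 31
155 = 5 × 31
LCM(1426, 2356, 155) = 2^2 × 5 × 19 × 23 × 31 = 270940.
Smallest multiple of 270940 that is ≥ 692358: ⌈692358/270940⌉ × 270940 = 3 × 270940 = 812820.

812820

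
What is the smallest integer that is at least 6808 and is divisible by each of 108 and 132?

7128

The integer must be a common multiple of 108 and 132, so a multiple of their LCM.
108 = 2^2 × 3^3
132 = 2^2 × 3 × 11
LCM(108, 132) = 2^2 × 3^3 × 11 = 1188.
Smallest multiple of 1188 that is ≥ 6808: ⌈6808/1188⌉ × 1188 = 6 × 1188 = 7128.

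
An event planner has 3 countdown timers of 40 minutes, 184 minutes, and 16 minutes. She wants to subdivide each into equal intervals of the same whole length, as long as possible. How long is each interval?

The interval must divide each timer length; the longest such is the gcd.
40 = 2^3 × 5
184 = 2^3 × 23
16 = 2^4
gcd(40, 184, 16) = 2^3 = 8.

8 minutes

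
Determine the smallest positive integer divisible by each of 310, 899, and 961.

310 = 2 × 5 × 31
899 = 29 × 31
961 = 31^2
LCM(310, 899, 961) = 2 × 5 × 29 × 31^2 = 278690.

278690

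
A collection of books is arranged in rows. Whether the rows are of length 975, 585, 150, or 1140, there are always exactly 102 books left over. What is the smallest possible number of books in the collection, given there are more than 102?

222402

N − 102 must be a common multiple of 975, 585, 150, and 1140.
975 = 3 × 5^2 × 13
585 = 3^2 × 5 × 13
150 = 2 × 3 × 5^2
1140 = 2^2 × 3 × 5 × 19
LCM(975, 585, 150, 1140) = 2^2 × 3^2 × 5^2 × 13 × 19 = 222300.
Smallest N > 102 is LCM + 102 = 222300 + 102 = 222402.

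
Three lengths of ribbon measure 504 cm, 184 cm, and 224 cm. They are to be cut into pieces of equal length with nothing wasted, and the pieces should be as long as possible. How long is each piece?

8 cm

Each piece length must divide every original length, so the longest possible is gcd(504, 184, 224).
504 = 2^3 × 3^2 × 7
184 = 2^3 × 23
224 = 2^5 × 7
gcd(504, 184, 224) = 2^3 = 8.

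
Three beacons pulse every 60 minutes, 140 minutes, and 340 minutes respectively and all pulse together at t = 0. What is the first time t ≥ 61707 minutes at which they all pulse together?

64260 minutes

Joint pulses occur at multiples of LCM(60, 140, 340).
60 = 2^2 × 3 × 5
140 = 2^2 × 5 × 7
340 = 2^2 × 5 × 17
LCM(60, 140, 340) = 2^2 × 3 × 5 × 7 × 17 = 7140.
Smallest multiple of 7140 that is ≥ 61707: ⌈61707/7140⌉ × 7140 = 9 × 7140 = 64260.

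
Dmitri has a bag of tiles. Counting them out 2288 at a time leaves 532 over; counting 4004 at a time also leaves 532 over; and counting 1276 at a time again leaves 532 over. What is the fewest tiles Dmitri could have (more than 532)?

464996

N − 532 must be a common multiple of 2288, 4004, and 1276.
2288 = 2^4 × 11 × 13
4004 = 2^2 × 7 × 11 × 13
1276 = 2^2 × 11 × 29
LCM(2288, 4004, 1276) = 2^4 × 7 × 11 × 13 × 29 = 464464.
Smallest N > 532 is LCM + 532 = 464464 + 532 = 464996.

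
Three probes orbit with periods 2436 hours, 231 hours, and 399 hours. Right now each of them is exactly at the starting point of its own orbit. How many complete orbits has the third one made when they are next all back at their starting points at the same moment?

1276 orbits

They are all back at their starting positions together after one LCM of the periods.
2436 = 2^2 × 3 × 7 × 29
231 = 3 × 7 × 11
399 = 3 × 7 × 19
LCM(2436, 231, 399) = 2^2 × 3 × 7 × 11 × 19 × 29 = 509124.
Orbits for period 399: 509124 / 399 = 1276.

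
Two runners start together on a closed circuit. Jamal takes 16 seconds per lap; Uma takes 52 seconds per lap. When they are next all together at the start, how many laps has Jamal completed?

13 laps

They are all back at their starting positions together after one LCM of the periods.
16 = 2^4
52 = 2^2 × 13
LCM(16, 52) = 2^4 × 13 = 208.
Laps for period 16: 208 / 16 = 13.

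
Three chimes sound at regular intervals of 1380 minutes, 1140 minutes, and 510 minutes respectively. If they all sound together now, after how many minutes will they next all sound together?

445740 minutes

We need the least common multiple of the intervals.
1380 = 2^2 × 3 × 5 × 23
1140 = 2^2 × 3 × 5 × 19
510 = 2 × 3 × 5 × 17
LCM(1380, 1140, 510) = 2^2 × 3 × 5 × 17 × 19 × 23 = 445740.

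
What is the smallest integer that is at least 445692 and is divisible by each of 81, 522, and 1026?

446310

The integer must be a common multiple of 81, 522, and 1026, so a multiple of their LCM.
81 = 3^4
522 = 2 × 3^2 × 29
1026 = 2 × 3^3 × 19
LCM(81, 522, 1026) = 2 × 3^4 × 19 × 29 = 89262.
Smallest multiple of 89262 that is ≥ 445692: ⌈445692/89262⌉ × 89262 = 5 × 89262 = 446310.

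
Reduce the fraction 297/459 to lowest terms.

11/17

297 = 3^3 × 11
459 = 3^3 × 17
gcd(297, 459) = 3^3 = 27.
Divide numerator and denominator by 27: 297/459 = 11/17.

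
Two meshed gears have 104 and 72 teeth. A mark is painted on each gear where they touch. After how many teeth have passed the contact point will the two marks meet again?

They coincide at every common multiple of the periods; the first is the LCM.
104 = 2^3 × 13
72 = 2^3 × 3^2
LCM(104, 72) = 2^3 × 3^2 × 13 = 936.

936 teeth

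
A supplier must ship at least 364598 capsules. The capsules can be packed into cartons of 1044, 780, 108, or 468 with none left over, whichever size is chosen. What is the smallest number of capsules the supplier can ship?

407160

The number of capsules must be a common multiple of 1044, 780, 108, and 468, so a multiple of their LCM.
1044 = 2^2 × 3^2 × 29
780 = 2^2 × 3 × 5 × 13
108 = 2^2 × 3^3
468 = 2^2 × 3^2 × 13
LCM(1044, 780, 108, 468) = 2^2 × 3^3 × 5 × 13 × 29 = 203580.
Smallest multiple of 203580 that is ≥ 364598: ⌈364598/203580⌉ × 203580 = 2 × 203580 = 407160.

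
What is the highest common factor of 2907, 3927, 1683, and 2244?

51

2907 = 3^2 × 17 × 19
3927 = 3 × 7 × 11 × 17
1683 = 3^2 × 11 × 17
2244 = 2^2 × 3 × 11 × 17
gcd(2907, 3927, 1683, 2244) = 3 × 17 = 51.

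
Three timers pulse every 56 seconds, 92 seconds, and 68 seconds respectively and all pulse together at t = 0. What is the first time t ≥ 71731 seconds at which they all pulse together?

Joint pulses occur at multiples of LCM(56, 92, 68).
56 = 2^3 × 7
92 = 2^2 × 23
68 = 2^2 × 17
LCM(56, 92, 68) = 2^3 × 7 × 17 × 23 = 21896.
Smallest multiple of 21896 that is ≥ 71731: ⌈71731/21896⌉ × 21896 = 4 × 21896 = 87584.

87584 seconds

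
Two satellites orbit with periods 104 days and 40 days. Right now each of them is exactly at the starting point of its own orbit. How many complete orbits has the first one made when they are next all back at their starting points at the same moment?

The first common completion time is the LCM of the periods.
104 = 2^3 × 13
40 = 2^3 × 5
LCM(104, 40) = 2^3 × 5 × 13 = 520.
Orbits for period 104: 520 / 104 = 5.

5 orbits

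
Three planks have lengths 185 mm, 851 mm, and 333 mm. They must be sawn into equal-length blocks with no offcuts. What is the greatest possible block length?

The block length must divide every plank, so the greatest is gcd(185, 851, 333).
185 = 5 × 37
851 = 23 × 37
333 = 3^2 × 37
gcd(185, 851, 333) = 37.

37 mm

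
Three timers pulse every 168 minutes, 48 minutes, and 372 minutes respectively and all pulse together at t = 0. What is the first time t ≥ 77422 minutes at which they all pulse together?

83328 minutes

Joint pulses occur at multiples of LCM(168, 48, 372).
168 = 2^3 × 3 × 7
48 = 2^4 × 3
372 = 2^2 × 3 × 31
LCM(168, 48, 372) = 2^4 × 3 × 7 × 31 = 10416.
Smallest multiple of 10416 that is ≥ 77422: ⌈77422/10416⌉ × 10416 = 8 × 10416 = 83328.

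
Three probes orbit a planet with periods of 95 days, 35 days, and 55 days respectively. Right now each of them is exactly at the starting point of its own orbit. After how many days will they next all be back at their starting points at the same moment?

They coincide at every common multiple of the periods; the first is the LCM.
95 = 5 × 19
35 = 5 × 7
55 = 5 × 11
LCM(95, 35, 55) = 5 × 7 × 11 × 19 = 7315.

7315 days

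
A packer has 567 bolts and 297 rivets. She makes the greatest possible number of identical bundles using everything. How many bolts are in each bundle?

Number of bundles = gcd(567, 297).
567 = 3^4 × 7
297 = 3^3 × 11
gcd(567, 297) = 3^3 = 27.
bolts per bundle = 567 / 27 = 21.

21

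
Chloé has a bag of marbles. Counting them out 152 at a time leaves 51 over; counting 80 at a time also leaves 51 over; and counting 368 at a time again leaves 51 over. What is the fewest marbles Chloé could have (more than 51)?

N − 51 must be a common multiple of 152, 80, and 368.
152 = 2^3 × 19
80 = 2^4 × 5
368 = 2^4 × 23
LCM(152, 80, 368) = 2^4 × 5 × 19 × 23 = 34960.
Smallest N > 51 is LCM + 51 = 34960 + 51 = 35011.

35011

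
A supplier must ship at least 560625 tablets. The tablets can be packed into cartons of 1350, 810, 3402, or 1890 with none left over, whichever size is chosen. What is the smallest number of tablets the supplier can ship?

The number of tablets must be a common multiple of 1350, 810, 3402, and 1890, so a multiple of their LCM.
1350 = 2 × 3^3 × 5^2
810 = 2 × 3^4 × 5
3402 = 2 × 3^5 × 7
1890 = 2 × 3^3 × 5 × 7
LCM(1350, 810, 3402, 1890) = 2 × 3^5 × 5^2 × 7 = 85050.
Smallest multiple of 85050 that is ≥ 560625: ⌈560625/85050⌉ × 85050 = 7 × 85050 = 595350.

595350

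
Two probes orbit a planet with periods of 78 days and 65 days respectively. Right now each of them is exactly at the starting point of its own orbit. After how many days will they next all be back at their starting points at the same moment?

The first simultaneous occurrence is after LCM of the individual periods.
78 = 2 × 3 × 13
65 = 5 × 13
LCM(78, 65) = 2 × 3 × 5 × 13 = 390.

390 days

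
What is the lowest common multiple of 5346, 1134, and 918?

636174

5346 = 2 × 3^5 × 11
1134 = 2 × 3^4 × 7
918 = 2 × 3^3 × 17
LCM(5346, 1134, 918) = 2 × 3^5 × 7 × 11 × 17 = 636174.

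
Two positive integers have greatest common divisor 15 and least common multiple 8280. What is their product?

124200

For any two positive integers, gcd × lcm = product = 15 × 8280 = 124200.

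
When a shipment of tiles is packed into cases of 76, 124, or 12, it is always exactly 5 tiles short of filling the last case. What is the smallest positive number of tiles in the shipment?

7063

Being 5 short of a full case of size k means N ≡ −5 (mod k), i.e. N + 5 is a multiple of each size.
76 = 2^2 × 19
124 = 2^2 × 31
12 = 2^2 × 3
LCM(76, 124, 12) = 2^2 × 3 × 19 × 31 = 7068.
Smallest positive N is 7068 − 5 = 7063.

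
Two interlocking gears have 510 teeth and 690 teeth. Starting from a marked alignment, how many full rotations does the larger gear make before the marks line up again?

All finish a whole number of cycles simultaneously at t = LCM of the periods.
510 = 2 × 3 × 5 × 17
690 = 2 × 3 × 5 × 23
LCM(510, 690) = 2 × 3 × 5 × 17 × 23 = 11730.
Rotations for period 690: 11730 / 690 = 17.

17 rotations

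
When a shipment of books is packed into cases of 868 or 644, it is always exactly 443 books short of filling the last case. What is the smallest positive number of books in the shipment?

19521

Being 443 short of a full case of size k means N ≡ −443 (mod k), i.e. N + 443 is a multiple of each size.
868 = 2^2 × 7 × 31
644 = 2^2 × 7 × 23
LCM(868, 644) = 2^2 × 7 × 23 × 31 = 19964.
Smallest positive N is 19964 − 443 = 19521.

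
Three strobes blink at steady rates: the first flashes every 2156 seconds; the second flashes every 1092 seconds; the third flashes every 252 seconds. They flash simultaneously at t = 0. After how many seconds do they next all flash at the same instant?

252252 seconds

We need the least common multiple of the intervals.
2156 = 2^2 × 7^2 × 11
1092 = 2^2 × 3 × 7 × 13
252 = 2^2 × 3^2 × 7
LCM(2156, 1092, 252) = 2^2 × 3^2 × 7^2 × 11 × 13 = 252252.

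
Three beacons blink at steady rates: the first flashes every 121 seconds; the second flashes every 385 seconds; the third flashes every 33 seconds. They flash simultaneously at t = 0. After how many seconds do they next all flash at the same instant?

12705 seconds

The first simultaneous occurrence is after LCM of the individual periods.
121 = 11^2
385 = 5 × 7 × 11
33 = 3 × 11
LCM(121, 385, 33) = 3 × 5 × 7 × 11^2 = 12705.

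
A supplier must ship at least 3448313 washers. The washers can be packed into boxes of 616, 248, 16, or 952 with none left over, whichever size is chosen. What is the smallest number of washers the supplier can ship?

3895584

The number of washers must be a common multiple of 616, 248, 16, and 952, so a multiple of their LCM.
616 = 2^3 × 7 × 11
248 = 2^3 × 31
16 = 2^4
952 = 2^3 × 7 × 17
LCM(616, 248, 16, 952) = 2^4 × 7 × 11 × 17 × 31 = 649264.
Smallest multiple of 649264 that is ≥ 3448313: ⌈3448313/649264⌉ × 649264 = 6 × 649264 = 3895584.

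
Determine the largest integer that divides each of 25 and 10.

25 = 5^2
10 = 2 × 5
gcd(25, 10) = 5.

5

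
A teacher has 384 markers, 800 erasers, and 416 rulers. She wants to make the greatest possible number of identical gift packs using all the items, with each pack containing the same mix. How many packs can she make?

The pack count must divide each quantity, so the greatest is gcd(384, 800, 416).
384 = 2^7 × 3
800 = 2^5 × 5^2
416 = 2^5 × 13
gcd(384, 800, 416) = 2^5 = 32.

32 packs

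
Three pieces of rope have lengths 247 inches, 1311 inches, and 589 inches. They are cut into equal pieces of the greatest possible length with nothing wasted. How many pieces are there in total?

113

Piece length = gcd(247, 1311, 589).
247 = 13 × 19
1311 = 3 × 19 × 23
589 = 19 × 31
gcd(247, 1311, 589) = 19.
Total pieces = 247/19 + 1311/19 + 589/19 = 13 + 69 + 31 = 113.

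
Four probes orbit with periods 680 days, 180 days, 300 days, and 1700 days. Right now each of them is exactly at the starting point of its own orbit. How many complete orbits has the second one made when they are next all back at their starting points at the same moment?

170 orbits

The first common completion time is the LCM of the periods.
680 = 2^3 × 5 × 17
180 = 2^2 × 3^2 × 5
300 = 2^2 × 3 × 5^2
1700 = 2^2 × 5^2 × 17
LCM(680, 180, 300, 1700) = 2^3 × 3^2 × 5^2 × 17 = 30600.
Orbits for period 180: 30600 / 180 = 170.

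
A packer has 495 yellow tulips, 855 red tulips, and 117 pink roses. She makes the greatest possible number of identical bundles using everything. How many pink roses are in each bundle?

13

Number of bundles = gcd(495, 855, 117).
495 = 3^2 × 5 × 11
855 = 3^2 × 5 × 19
117 = 3^2 × 13
gcd(495, 855, 117) = 3^2 = 9.
pink roses per bundle = 117 / 9 = 13.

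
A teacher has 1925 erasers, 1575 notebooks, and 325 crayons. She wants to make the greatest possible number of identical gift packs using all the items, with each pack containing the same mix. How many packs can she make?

The pack count must divide each quantity, so the greatest is gcd(1925, 1575, 325).
1925 = 5^2 × 7 × 11
1575 = 3^2 × 5^2 × 7
325 = 5^2 × 13
gcd(1925, 1575, 325) = 5^2 = 25.

25 packs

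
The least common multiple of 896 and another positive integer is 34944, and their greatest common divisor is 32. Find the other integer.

1248

gcd × lcm = product of the two integers, so the other integer is (32 × 34944) / 896 = 1248.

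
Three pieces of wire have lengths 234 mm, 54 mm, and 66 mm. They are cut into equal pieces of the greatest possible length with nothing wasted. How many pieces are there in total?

Piece length = gcd(234, 54, 66).
234 = 2 × 3^2 × 13
54 = 2 × 3^3
66 = 2 × 3 × 11
gcd(234, 54, 66) = 2 × 3 = 6.
Total pieces = 234/6 + 54/6 + 66/6 = 39 + 9 + 11 = 59.

59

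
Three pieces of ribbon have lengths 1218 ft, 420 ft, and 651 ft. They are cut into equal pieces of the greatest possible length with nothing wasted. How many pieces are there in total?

109

Piece length = gcd(1218, 420, 651).
1218 = 2 × 3 × 7 × 29
420 = 2^2 × 3 × 5 × 7
651 = 3 × 7 × 31
gcd(1218, 420, 651) = 3 × 7 = 21.
Total pieces = 1218/21 + 420/21 + 651/21 = 58 + 20 + 31 = 109.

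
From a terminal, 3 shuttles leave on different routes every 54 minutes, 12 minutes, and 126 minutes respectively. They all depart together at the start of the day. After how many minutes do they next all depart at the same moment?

756 minutes

They coincide at every common multiple of the periods; the first is the LCM.
54 = 2 × 3^3
12 = 2^2 × 3
126 = 2 × 3^2 × 7
LCM(54, 12, 126) = 2^2 × 3^3 × 7 = 756.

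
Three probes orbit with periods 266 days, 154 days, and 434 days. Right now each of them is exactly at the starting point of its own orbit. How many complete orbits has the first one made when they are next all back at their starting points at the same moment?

341 orbits

They are all back at their starting positions together after one LCM of the periods.
266 = 2 × 7 × 19
154 = 2 × 7 × 11
434 = 2 × 7 × 31
LCM(266, 154, 434) = 2 × 7 × 11 × 19 × 31 = 90706.
Orbits for period 266: 90706 / 266 = 341.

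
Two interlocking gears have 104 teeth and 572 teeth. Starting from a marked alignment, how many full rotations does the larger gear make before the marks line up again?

2 rotations

They are all back at their starting positions together after one LCM of the periods.
104 = 2^3 × 13
572 = 2^2 × 11 × 13
LCM(104, 572) = 2^3 × 11 × 13 = 1144.
Rotations for period 572: 1144 / 572 = 2.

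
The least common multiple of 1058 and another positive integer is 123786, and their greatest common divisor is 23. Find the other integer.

gcd × lcm = product of the two integers, so the other integer is (23 × 123786) / 1058 = 2691.

2691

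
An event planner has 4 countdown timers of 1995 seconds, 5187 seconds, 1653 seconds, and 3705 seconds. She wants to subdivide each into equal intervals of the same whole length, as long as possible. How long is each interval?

The interval must divide each timer length; the longest such is the gcd.
1995 = 3 × 5 × 7 × 19
5187 = 3 × 7 × 13 × 19
1653 = 3 × 19 × 29
3705 = 3 × 5 × 13 × 19
gcd(1995, 5187, 1653, 3705) = 3 × 19 = 57.

57 seconds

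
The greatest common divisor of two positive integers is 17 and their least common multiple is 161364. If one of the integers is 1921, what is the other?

For two integers, gcd × lcm = product, so the other is (17 × 161364) / 1921 = 2743188 / 1921 = 1428.

1428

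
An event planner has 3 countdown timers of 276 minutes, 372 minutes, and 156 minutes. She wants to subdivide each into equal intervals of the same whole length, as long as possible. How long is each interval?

12 minutes

The interval must divide each timer length; the longest such is the gcd.
276 = 2^2 × 3 × 23
372 = 2^2 × 3 × 31
156 = 2^2 × 3 × 13
gcd(276, 372, 156) = 2^2 × 3 = 12.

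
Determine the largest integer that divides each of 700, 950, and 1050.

50

700 = 2^2 × 5^2 × 7
950 = 2 × 5^2 × 19
1050 = 2 × 3 × 5^2 × 7
gcd(700, 950, 1050) = 2 × 5^2 = 50.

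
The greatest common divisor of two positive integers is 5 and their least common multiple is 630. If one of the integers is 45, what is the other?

For two integers, gcd × lcm = product, so the other is (5 × 630) / 45 = 3150 / 45 = 70.

70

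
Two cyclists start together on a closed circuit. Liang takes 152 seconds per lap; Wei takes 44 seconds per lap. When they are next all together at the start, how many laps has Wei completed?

The first common completion time is the LCM of the periods.
152 = 2^3 × 19
44 = 2^2 × 11
LCM(152, 44) = 2^3 × 11 × 19 = 1672.
Laps for period 44: 1672 / 44 = 38.

38 laps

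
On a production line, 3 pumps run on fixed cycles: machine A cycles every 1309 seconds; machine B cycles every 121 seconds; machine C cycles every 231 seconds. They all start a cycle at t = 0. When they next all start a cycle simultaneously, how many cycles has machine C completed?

The first common completion time is the LCM of the periods.
1309 = 7 × 11 × 17
121 = 11^2
231 = 3 × 7 × 11
LCM(1309, 121, 231) = 3 × 7 × 11^2 × 17 = 43197.
Cycles for period 231: 43197 / 231 = 187.

187 cycles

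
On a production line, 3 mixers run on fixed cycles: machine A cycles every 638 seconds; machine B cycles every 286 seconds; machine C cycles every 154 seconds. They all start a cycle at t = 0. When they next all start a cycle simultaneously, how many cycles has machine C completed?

377 cycles

They are all back at their starting positions together after one LCM of the periods.
638 = 2 × 11 × 29
286 = 2 × 11 × 13
154 = 2 × 7 × 11
LCM(638, 286, 154) = 2 × 7 × 11 × 13 × 29 = 58058.
Cycles for period 154: 58058 / 154 = 377.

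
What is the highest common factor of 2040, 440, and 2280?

40

2040 = 2^3 × 3 × 5 × 17
440 = 2^3 × 5 × 11
2280 = 2^3 × 3 × 5 × 19
gcd(2040, 440, 2280) = 2^3 × 5 = 40.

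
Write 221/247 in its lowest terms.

17/19

221 = 13 × 17
247 = 13 × 19
gcd(221, 247) = 13.
Divide numerator and denominator by 13: 221/247 = 17/19.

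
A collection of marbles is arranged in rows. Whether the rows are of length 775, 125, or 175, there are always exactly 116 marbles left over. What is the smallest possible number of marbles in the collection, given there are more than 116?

27241

N − 116 must be a common multiple of 775, 125, and 175.
775 = 5^2 × 31
125 = 5^3
175 = 5^2 × 7
LCM(775, 125, 175) = 5^3 × 7 × 31 = 27125.
Smallest N > 116 is LCM + 116 = 27125 + 116 = 27241.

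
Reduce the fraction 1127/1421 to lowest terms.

1127 = 7^2 × 23
1421 = 7^2 × 29
gcd(1127, 1421) = 7^2 = 49.
Divide numerator and denominator by 49: 1127/1421 = 23/29.

23/29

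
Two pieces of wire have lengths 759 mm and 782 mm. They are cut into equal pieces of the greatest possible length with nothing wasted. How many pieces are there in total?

67

Piece length = gcd(759, 782).
759 = 3 × 11 × 23
782 = 2 × 17 × 23
gcd(759, 782) = 23.
Total pieces = 759/23 + 782/23 = 33 + 34 = 67.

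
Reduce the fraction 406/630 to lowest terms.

406 = 2 × 7 × 29
630 = 2 × 3^2 × 5 × 7
gcd(406, 630) = 2 × 7 = 14.
Divide numerator and denominator by 14: 406/630 = 29/45.

29/45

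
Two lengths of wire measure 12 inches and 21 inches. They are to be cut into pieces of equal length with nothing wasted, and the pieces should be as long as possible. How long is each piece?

3 inches

By the Euclidean algorithm:
21 = 1 × 12 + 9
12 = 1 × 9 + 3
9 = 3 × 3 + 0
gcd(12, 21) = 3.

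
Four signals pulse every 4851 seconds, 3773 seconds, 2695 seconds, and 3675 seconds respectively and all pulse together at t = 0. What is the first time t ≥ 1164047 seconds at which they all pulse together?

1697850 seconds

Joint pulses occur at multiples of LCM(4851, 3773, 2695, 3675).
4851 = 3^2 × 7^2 × 11
3773 = 7^3 × 11
2695 = 5 × 7^2 × 11
3675 = 3 × 5^2 × 7^2
LCM(4851, 3773, 2695, 3675) = 3^2 × 5^2 × 7^3 × 11 = 848925.
Smallest multiple of 848925 that is ≥ 1164047: ⌈1164047/848925⌉ × 848925 = 2 × 848925 = 1697850.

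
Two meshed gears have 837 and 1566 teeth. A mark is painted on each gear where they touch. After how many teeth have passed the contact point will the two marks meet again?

48546 teeth

The first simultaneous occurrence is after LCM of the individual periods.
837 = 3^3 × 31
1566 = 2 × 3^3 × 29
LCM(837, 1566) = 2 × 3^3 × 29 × 31 = 48546.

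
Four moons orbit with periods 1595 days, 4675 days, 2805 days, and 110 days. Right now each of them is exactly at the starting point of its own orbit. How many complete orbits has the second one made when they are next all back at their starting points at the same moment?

174 orbits

All finish a whole number of cycles simultaneously at t = LCM of the periods.
1595 = 5 × 11 × 29
4675 = 5^2 × 11 × 17
2805 = 3 × 5 × 11 × 17
110 = 2 × 5 × 11
LCM(1595, 4675, 2805, 110) = 2 × 3 × 5^2 × 11 × 17 × 29 = 813450.
Orbits for period 4675: 813450 / 4675 = 174.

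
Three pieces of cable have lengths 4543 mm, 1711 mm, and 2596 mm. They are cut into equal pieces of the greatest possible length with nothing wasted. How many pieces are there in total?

150

Piece length = gcd(4543, 1711, 2596).
4543 = 7 × 11 × 59
1711 = 29 × 59
2596 = 2^2 × 11 × 59
gcd(4543, 1711, 2596) = 59.
Total pieces = 4543/59 + 1711/59 + 2596/59 = 77 + 29 + 44 = 150.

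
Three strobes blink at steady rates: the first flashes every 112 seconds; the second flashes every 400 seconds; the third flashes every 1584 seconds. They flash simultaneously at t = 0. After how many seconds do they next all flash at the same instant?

They coincide at every common multiple of the periods; the first is the LCM.
112 = 2^4 × 7
400 = 2^4 × 5^2
1584 = 2^4 × 3^2 × 11
LCM(112, 400, 1584) = 2^4 × 3^2 × 5^2 × 7 × 11 = 277200.

277200 seconds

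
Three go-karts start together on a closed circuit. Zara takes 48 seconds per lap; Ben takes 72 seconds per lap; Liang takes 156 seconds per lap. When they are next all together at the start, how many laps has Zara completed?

They are all back at their starting positions together after one LCM of the periods.
48 = 2^4 × 3
72 = 2^3 × 3^2
156 = 2^2 × 3 × 13
LCM(48, 72, 156) = 2^4 × 3^2 × 13 = 1872.
Laps for period 48: 1872 / 48 = 39.

39 laps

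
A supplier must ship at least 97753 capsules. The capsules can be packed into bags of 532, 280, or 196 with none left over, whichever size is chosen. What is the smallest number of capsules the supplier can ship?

The number of capsules must be a common multiple of 532, 280, and 196, so a multiple of their LCM.
532 = 2^2 × 7 × 19
280 = 2^3 × 5 × 7
196 = 2^2 × 7^2
LCM(532, 280, 196) = 2^3 × 5 × 7^2 × 19 = 37240.
Smallest multiple of 37240 that is ≥ 97753: ⌈97753/37240⌉ × 37240 = 3 × 37240 = 111720.

111720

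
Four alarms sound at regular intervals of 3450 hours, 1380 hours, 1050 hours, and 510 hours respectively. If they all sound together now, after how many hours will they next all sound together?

821100 hours

The first simultaneous occurrence is after LCM of the individual periods.
3450 = 2 × 3 × 5^2 × 23
1380 = 2^2 × 3 × 5 × 23
1050 = 2 × 3 × 5^2 × 7
510 = 2 × 3 × 5 × 17
LCM(3450, 1380, 1050, 510) = 2^2 × 3 × 5^2 × 7 × 17 × 23 = 821100.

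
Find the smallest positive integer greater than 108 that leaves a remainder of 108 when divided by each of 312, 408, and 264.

N − 108 must be a common multiple of 312, 408, and 264.
312 = 2^3 × 3 × 13
408 = 2^3 × 3 × 17
264 = 2^3 × 3 × 11
LCM(312, 408, 264) = 2^3 × 3 × 11 × 13 × 17 = 58344.
Smallest N > 108 is LCM + 108 = 58344 + 108 = 58452.

58452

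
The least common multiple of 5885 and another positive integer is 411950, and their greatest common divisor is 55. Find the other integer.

gcd × lcm = product of the two integers, so the other integer is (55 × 411950) / 5885 = 3850.

3850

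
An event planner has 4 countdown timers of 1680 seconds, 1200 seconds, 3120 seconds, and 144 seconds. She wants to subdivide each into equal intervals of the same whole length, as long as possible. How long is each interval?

48 seconds

The interval must divide each timer length; the longest such is the gcd.
1680 = 2^4 × 3 × 5 × 7
1200 = 2^4 × 3 × 5^2
3120 = 2^4 × 3 × 5 × 13
144 = 2^4 × 3^2
gcd(1680, 1200, 3120, 144) = 2^4 × 3 = 48.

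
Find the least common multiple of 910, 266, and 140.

34580

910 = 2 × 5 × 7 × 13
266 = 2 × 7 × 19
140 = 2^2 × 5 × 7
LCM(910, 266, 140) = 2^2 × 5 × 7 × 13 × 19 = 34580.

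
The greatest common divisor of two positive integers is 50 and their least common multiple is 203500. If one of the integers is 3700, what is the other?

For two integers, gcd × lcm = product, so the other is (50 × 203500) / 3700 = 10175000 / 3700 = 2750.

2750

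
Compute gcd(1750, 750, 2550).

1750 = 2 × 5^3 × 7
750 = 2 × 3 × 5^3
2550 = 2 × 3 × 5^2 × 17
gcd(1750, 750, 2550) = 2 × 5^2 = 50.

50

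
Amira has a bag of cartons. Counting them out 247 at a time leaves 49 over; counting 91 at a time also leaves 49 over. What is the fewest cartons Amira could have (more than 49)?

1778

N − 49 must be a common multiple of 247 and 91.
247 = 13 × 19
91 = 7 × 13
LCM(247, 91) = 7 × 13 × 19 = 1729.
Smallest N > 49 is LCM + 49 = 1729 + 49 = 1778.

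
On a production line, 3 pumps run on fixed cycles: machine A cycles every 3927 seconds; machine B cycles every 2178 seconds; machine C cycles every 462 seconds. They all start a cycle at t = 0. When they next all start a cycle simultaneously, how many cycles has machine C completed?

561 cycles

They are all back at their starting positions together after one LCM of the periods.
3927 = 3 × 7 × 11 × 17
2178 = 2 × 3^2 × 11^2
462 = 2 × 3 × 7 × 11
LCM(3927, 2178, 462) = 2 × 3^2 × 7 × 11^2 × 17 = 259182.
Cycles for period 462: 259182 / 462 = 561.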